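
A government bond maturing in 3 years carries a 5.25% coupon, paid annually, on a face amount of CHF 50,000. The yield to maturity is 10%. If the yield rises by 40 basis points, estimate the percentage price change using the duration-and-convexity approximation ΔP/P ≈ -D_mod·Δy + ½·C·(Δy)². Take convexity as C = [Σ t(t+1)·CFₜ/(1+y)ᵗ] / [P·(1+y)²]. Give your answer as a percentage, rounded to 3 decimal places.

With y = 0.1:
  t   CF        PV=CF/(1+0.1)^t    t·PV        t(t+1)·PV
  1     2,625.00     2,386.3636     2,386.3636       4,772.7273
  2     2,625.00     2,169.4215     4,338.8430      13,016.5289
  3    52,625.00    39,537.9414   118,613.8242     474,455.2968
  Σ                 44,093.7265   125,339.0308     492,244.5530
P = 44,093.7265; D_Mac = 2.84256 yrs; D_mod = 2.58414 yrs; C = 9.22611.
Duration effect: -2.58414 × (+0.004) = -0.010337
Convexity effect: 0.5 × 9.22611 × (0.004)² = +0.0000738
ΔP/P ≈ -0.010337 + 0.0000738 = -0.010263 = -1.0263%.

-1.026%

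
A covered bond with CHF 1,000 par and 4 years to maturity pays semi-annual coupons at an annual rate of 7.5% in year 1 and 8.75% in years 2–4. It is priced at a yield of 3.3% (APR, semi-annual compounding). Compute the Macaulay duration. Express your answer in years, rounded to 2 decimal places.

Periodic yield y = 0.0165. Discount each cash flow and weight by its period:
  t   CF        PV=CF/(1+0.0165)^t    t·PV
  1        37.50        36.8913        36.8913
  2        37.50        36.2925        72.5849
  3        43.75        41.6539       124.9618
  4        43.75        40.9778       163.9112
  5        43.75        40.3126       201.5632
  6        43.75        39.6583       237.9496
  7        43.75        39.0145       273.1017
  8     1,043.75       915.6667     7,325.3337
  Σ                  1,190.4676     8,436.2973
Price P = Σ PV = 1,190.4676.
Macaulay duration = Σ(t·PV) / P = 8,436.2973 / 1,190.4676 = 7.08654 half-year periods.
In years: 7.08654 / 2 = 3.54327 years.

3.54 years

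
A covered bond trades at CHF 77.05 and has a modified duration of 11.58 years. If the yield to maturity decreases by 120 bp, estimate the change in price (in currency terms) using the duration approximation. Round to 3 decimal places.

Duration approximation: ΔP/P ≈ -D_mod · Δy = -11.58 × (-0.012) = +0.138960.
ΔP ≈ 77.05 × (+0.138960) = +10.706868.

+CHF 10.707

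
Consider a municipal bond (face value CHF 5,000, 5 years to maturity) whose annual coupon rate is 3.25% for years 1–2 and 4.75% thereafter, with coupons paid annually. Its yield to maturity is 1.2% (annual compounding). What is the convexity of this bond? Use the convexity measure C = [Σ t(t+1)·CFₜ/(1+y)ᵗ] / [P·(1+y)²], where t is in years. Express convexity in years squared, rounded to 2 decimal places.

26.78

With y = 0.012:
  t   CF        PV=CF/(1+0.012)^t    t·PV        t(t+1)·PV
  1       162.50       160.5731       160.5731         321.1462
  2       162.50       158.6691       317.3382         952.0146
  3       237.50       229.1512       687.4535       2,749.8140
  4       237.50       226.4340       905.7358       4,528.6792
  5     5,237.50     4,934.2537    24,671.2684     148,027.6103
  Σ                  5,709.0810    26,742.3690     156,579.2644
P = 5,709.0810.
Convexity = Σ t(t+1)·PV / [P·(1+y)²] = 156,579.2644 / (5,709.0810 × 1.024144) = 26.77978.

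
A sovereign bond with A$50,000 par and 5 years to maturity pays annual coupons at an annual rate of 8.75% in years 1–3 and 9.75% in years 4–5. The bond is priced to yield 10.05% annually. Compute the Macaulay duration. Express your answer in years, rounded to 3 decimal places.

Periodic yield y = 0.1005. Discount each cash flow and weight by its year:
  t   CF        PV=CF/(1+0.1005)^t    t·PV
  1     4,375.00     3,975.4657     3,975.4657
  2     4,375.00     3,612.4177     7,224.8354
  3     4,375.00     3,282.5240     9,847.5721
  4     4,875.00     3,323.6435    13,294.5739
  5    54,875.00    33,995.7243   169,978.6216
  Σ                 48,189.7753   204,321.0688
Price P = Σ PV = 48,189.7753.
Macaulay duration = Σ(t·PV) / P = 204,321.0688 / 48,189.7753 = 4.23993 years.

4.240 years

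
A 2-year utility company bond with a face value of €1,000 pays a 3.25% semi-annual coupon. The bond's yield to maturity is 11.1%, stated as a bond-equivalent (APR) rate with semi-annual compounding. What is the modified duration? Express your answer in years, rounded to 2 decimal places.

1.85 years

Periodic yield y = 0.0555. First find Macaulay duration:
  t   CF        PV=CF/(1+0.0555)^t    t·PV
  1        16.25        15.3955        15.3955
  2        16.25        14.5860        29.1720
  3        16.25        13.8191        41.4572
  4     1,016.25       818.7807     3,275.1229
  Σ                    862.5814     3,361.1477
P = 862.5814; Macaulay duration = 3,361.1477 / 862.5814 = 3.89662 half-year periods = 1.94831 years.
Modified duration = D_Mac / (1 + y) = 1.94831 / 1.0555 = 1.84586 years.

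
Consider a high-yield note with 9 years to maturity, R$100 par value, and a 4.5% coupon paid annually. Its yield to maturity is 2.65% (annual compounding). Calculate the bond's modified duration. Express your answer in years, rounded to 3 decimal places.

Periodic yield y = 0.0265. First find Macaulay duration:
  t   CF        PV=CF/(1+0.0265)^t    t·PV
  1         4.50         4.3838         4.3838
  2         4.50         4.2707         8.5413
  3         4.50         4.1604        12.4812
  4         4.50         4.0530        16.2120
  5         4.50         3.9484        19.7418
  6         4.50         3.8464        23.0786
  7         4.50         3.7471        26.2300
  8         4.50         3.6504        29.2032
  9       104.50        82.5821       743.2385
  Σ                    114.6423       883.1106
P = 114.6423; Macaulay duration = 883.1106 / 114.6423 = 7.70318 years.
Modified duration = D_Mac / (1 + y) = 7.70318 / 1.0265 = 7.50432 years.

7.504 years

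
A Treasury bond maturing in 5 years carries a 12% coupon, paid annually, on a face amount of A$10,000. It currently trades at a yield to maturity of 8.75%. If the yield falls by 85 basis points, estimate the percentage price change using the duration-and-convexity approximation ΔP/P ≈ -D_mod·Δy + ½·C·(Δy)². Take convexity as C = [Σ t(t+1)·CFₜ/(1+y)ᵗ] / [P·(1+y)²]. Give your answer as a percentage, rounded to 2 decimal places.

With y = 0.0875:
  t   CF        PV=CF/(1+0.0875)^t    t·PV        t(t+1)·PV
  1     1,200.00     1,103.4483     1,103.4483       2,206.8966
  2     1,200.00     1,014.6651     2,029.3302       6,087.9905
  3     1,200.00       933.0254     2,799.0761      11,196.3043
  4     1,200.00       857.9544     3,431.8174      17,159.0871
  5    11,200.00     7,363.2864    36,816.4321     220,898.5928
  Σ                 11,272.3795    46,180.1041     257,548.8713
P = 11,272.3795; D_Mac = 4.09675 yrs; D_mod = 3.76713 yrs; C = 19.31904.
Duration effect: -3.76713 × (-0.0085) = +0.032021
Convexity effect: 0.5 × 19.31904 × (-0.0085)² = +0.0006979
ΔP/P ≈ +0.032021 + 0.0006979 = +0.032718 = +3.2718%.

+3.27%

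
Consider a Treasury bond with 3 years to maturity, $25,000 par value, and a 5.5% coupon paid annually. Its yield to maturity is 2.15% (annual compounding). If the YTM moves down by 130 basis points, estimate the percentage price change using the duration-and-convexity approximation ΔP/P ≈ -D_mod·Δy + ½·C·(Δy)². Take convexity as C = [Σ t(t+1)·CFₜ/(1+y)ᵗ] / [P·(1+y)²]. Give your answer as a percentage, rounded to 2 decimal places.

With y = 0.0215:
  t   CF        PV=CF/(1+0.0215)^t    t·PV        t(t+1)·PV
  1     1,375.00     1,346.0597     1,346.0597       2,692.1194
  2     1,375.00     1,317.7286     2,635.4571       7,906.3713
  3    26,375.00    24,744.4244    74,233.2731     296,933.0925
  Σ                 27,408.2126    78,214.7900     307,531.5833
P = 27,408.2126; D_Mac = 2.85370 yrs; D_mod = 2.79364 yrs; C = 10.75306.
Duration effect: -2.79364 × (-0.013) = +0.036317
Convexity effect: 0.5 × 10.75306 × (-0.013)² = +0.0009086
ΔP/P ≈ +0.036317 + 0.0009086 = +0.037226 = +3.7226%.

+3.72%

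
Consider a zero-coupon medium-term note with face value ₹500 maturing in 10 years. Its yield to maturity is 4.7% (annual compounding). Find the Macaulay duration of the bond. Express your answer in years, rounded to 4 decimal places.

A zero-coupon bond has a single cash flow at maturity, so its Macaulay duration equals its maturity: 10 years.

10.0000 years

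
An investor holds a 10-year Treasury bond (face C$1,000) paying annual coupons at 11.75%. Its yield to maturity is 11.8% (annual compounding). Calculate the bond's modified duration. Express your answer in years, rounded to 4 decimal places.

Periodic yield y = 0.118. First find Macaulay duration:
  t   CF        PV=CF/(1+0.118)^t    t·PV
  1       117.50       105.0984       105.0984
  2       117.50        94.0057       188.0114
  3       117.50        84.0838       252.2515
  4       117.50        75.2091       300.8366
  5       117.50        67.2711       336.3557
  6       117.50        60.1710       361.0258
  7       117.50        53.8202       376.7413
  8       117.50        48.1397       385.1177
  9       117.50        43.0588       387.5289
  10    1,117.50       366.2937     3,662.9374
  Σ                    997.1516     6,355.9048
P = 997.1516; Macaulay duration = 6,355.9048 / 997.1516 = 6.37406 years.
Modified duration = D_Mac / (1 + y) = 6.37406 / 1.118 = 5.70131 years.

5.7013 years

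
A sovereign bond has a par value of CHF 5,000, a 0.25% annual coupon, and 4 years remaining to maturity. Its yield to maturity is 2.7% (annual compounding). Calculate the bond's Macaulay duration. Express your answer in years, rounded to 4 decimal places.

Periodic yield y = 0.027. Discount each cash flow and weight by its year:
  t   CF        PV=CF/(1+0.027)^t    t·PV
  1        12.50        12.1714        12.1714
  2        12.50        11.8514        23.7028
  3        12.50        11.5398        34.6194
  4     5,012.50     4,505.8073    18,023.2291
  Σ                  4,541.3698    18,093.7226
Price P = Σ PV = 4,541.3698.
Macaulay duration = Σ(t·PV) / P = 18,093.7226 / 4,541.3698 = 3.98420 years.

3.9842 years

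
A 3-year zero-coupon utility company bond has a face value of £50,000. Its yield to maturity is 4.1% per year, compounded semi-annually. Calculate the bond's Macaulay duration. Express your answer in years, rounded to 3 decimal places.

A zero-coupon bond has a single cash flow at maturity, so its Macaulay duration equals its maturity: 3 years.
(Equivalently: 6 semi-annual periods ÷ 2 = 3 years.)

3.000 years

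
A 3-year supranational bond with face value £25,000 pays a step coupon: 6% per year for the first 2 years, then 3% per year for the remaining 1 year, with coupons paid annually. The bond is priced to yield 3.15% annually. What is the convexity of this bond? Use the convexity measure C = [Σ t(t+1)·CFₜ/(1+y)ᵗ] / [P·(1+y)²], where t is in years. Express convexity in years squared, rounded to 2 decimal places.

10.46

With y = 0.0315:
  t   CF        PV=CF/(1+0.0315)^t    t·PV        t(t+1)·PV
  1     1,500.00     1,454.1929     1,454.1929       2,908.3858
  2     1,500.00     1,409.7847     2,819.5694       8,458.7082
  3    25,750.00    23,462.2434    70,386.7303     281,546.9212
  Σ                 26,326.2211    74,660.4926     292,914.0152
P = 26,326.2211.
Convexity = Σ t(t+1)·PV / [P·(1+y)²] = 292,914.0152 / (26,326.2211 × 1.063992) = 10.45715.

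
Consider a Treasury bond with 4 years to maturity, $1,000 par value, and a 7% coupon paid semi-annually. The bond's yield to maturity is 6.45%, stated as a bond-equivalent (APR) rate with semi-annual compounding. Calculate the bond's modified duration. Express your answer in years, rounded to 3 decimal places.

Periodic yield y = 0.03225. First find Macaulay duration:
  t   CF        PV=CF/(1+0.03225)^t    t·PV
  1        35.00        33.9065        33.9065
  2        35.00        32.8472        65.6944
  3        35.00        31.8210        95.4629
  4        35.00        30.8268       123.3072
  5        35.00        29.8637       149.3185
  6        35.00        28.9307       173.5841
  7        35.00        28.0268       196.1877
  8     1,035.00       802.8996     6,423.1964
  Σ                  1,019.1222     7,260.6578
P = 1,019.1222; Macaulay duration = 7,260.6578 / 1,019.1222 = 7.12442 half-year periods = 3.56221 years.
Modified duration = D_Mac / (1 + y) = 3.56221 / 1.03225 = 3.45092 years.

3.451 years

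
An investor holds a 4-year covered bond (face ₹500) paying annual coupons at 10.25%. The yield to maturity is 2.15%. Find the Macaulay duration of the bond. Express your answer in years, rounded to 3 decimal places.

Periodic yield y = 0.0215. Discount each cash flow and weight by its year:
  t   CF        PV=CF/(1+0.0215)^t    t·PV
  1        51.25        50.1713        50.1713
  2        51.25        49.1153        98.2307
  3        51.25        48.0816       144.2447
  4       551.25       506.2851     2,025.1403
  Σ                    653.6533     2,317.7870
Price P = Σ PV = 653.6533.
Macaulay duration = Σ(t·PV) / P = 2,317.7870 / 653.6533 = 3.54590 years.

3.546 years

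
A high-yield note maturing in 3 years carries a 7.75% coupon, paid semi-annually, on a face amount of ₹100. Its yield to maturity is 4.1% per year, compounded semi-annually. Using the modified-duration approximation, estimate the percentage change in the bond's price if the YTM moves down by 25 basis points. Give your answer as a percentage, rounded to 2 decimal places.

Periodic yield y = 0.0205. Modified duration first:
  t   CF        PV=CF/(1+0.0205)^t    t·PV
  1        3.875         3.7972         3.7972
  2        3.875         3.7209         7.4418
  3        3.875         3.6461        10.9384
  4        3.875         3.5729        14.2916
  5        3.875         3.5011        17.5056
  6      103.875        91.9672       551.8032
  Σ                    110.2054       605.7777
P = 110.2054; D_Mac = 5.49681 half-year periods = 2.74840 yrs; D_mod = 2.74840/(1+0.0205) = 2.69319 yrs.
ΔP/P ≈ -D_mod · Δy = -2.69319 × (-0.0025) = +0.006733 = +0.6733%.

+0.67%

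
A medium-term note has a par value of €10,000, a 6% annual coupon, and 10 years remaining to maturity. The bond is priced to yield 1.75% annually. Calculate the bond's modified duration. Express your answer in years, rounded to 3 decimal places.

Periodic yield y = 0.0175. First find Macaulay duration:
  t   CF        PV=CF/(1+0.0175)^t    t·PV
  1       600.00       589.6806       589.6806
  2       600.00       579.5387     1,159.0773
  3       600.00       569.5712     1,708.7135
  4       600.00       559.7751     2,239.1004
  5       600.00       550.1475     2,750.7376
  6       600.00       540.6855     3,244.1132
  7       600.00       531.3863     3,719.7039
  8       600.00       522.2469     4,177.9756
  9       600.00       513.2648     4,619.3833
  10   10,600.00     8,911.7231    89,117.2315
  Σ                 13,868.0197   113,325.7168
P = 13,868.0197; Macaulay duration = 113,325.7168 / 13,868.0197 = 8.17173 years.
Modified duration = D_Mac / (1 + y) = 8.17173 / 1.0175 = 8.03118 years.

8.031 years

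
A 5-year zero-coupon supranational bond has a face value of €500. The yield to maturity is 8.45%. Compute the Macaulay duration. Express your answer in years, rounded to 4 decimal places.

5.0000 years

A zero-coupon bond has a single cash flow at maturity, so its Macaulay duration equals its maturity: 5 years.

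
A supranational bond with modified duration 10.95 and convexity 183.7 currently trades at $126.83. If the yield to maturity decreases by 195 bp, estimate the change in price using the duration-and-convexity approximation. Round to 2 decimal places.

+$31.51

Duration effect: -D_mod·Δy = -10.95 × (-0.0195) = +0.213525
Convexity effect: ½·C·(Δy)² = 0.5 × 183.7 × (-0.0195)² = +0.0349259625
ΔP/P ≈ +0.213525 + 0.0349259625 = +0.2484509625
ΔP ≈ 126.83 × (+0.2484509625) = +31.511035573875.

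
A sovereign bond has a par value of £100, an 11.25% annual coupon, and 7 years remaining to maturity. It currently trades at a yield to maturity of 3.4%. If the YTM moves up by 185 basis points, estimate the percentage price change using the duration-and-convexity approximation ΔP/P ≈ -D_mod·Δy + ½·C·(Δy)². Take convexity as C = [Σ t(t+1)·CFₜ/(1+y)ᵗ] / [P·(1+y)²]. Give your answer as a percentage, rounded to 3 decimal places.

With y = 0.034:
  t   CF        PV=CF/(1+0.034)^t    t·PV        t(t+1)·PV
  1        11.25        10.8801        10.8801          21.7602
  2        11.25        10.5223        21.0446          63.1339
  3        11.25        10.1763        30.5290         122.1159
  4        11.25         9.8417        39.3668         196.8341
  5        11.25         9.5181        47.5905         285.5427
  6        11.25         9.2051        55.2307         386.6149
  7       111.25        88.0352       616.2462       4,929.9700
  Σ                    148.1788       820.8879       6,005.9717
P = 148.1788; D_Mac = 5.53985 yrs; D_mod = 5.35769 yrs; C = 37.91020.
Duration effect: -5.35769 × (+0.0185) = -0.099117
Convexity effect: 0.5 × 37.91020 × (0.0185)² = +0.0064874
ΔP/P ≈ -0.099117 + 0.0064874 = -0.092630 = -9.2630%.

-9.263%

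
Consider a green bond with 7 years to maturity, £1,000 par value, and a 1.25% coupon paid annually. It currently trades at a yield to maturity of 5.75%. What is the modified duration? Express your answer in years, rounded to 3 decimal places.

Periodic yield y = 0.0575. First find Macaulay duration:
  t   CF        PV=CF/(1+0.0575)^t    t·PV
  1        12.50        11.8203        11.8203
  2        12.50        11.1776        22.3552
  3        12.50        10.5699        31.7096
  4        12.50         9.9951        39.9805
  5        12.50         9.4517        47.2583
  6        12.50         8.9377        53.6264
  7     1,012.50       684.5929     4,792.1504
  Σ                    746.5452     4,998.9008
P = 746.5452; Macaulay duration = 4,998.9008 / 746.5452 = 6.69605 years.
Modified duration = D_Mac / (1 + y) = 6.69605 / 1.0575 = 6.33196 years.

6.332 years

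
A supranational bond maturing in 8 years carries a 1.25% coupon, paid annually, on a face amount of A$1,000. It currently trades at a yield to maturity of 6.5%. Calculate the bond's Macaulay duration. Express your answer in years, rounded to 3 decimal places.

Periodic yield y = 0.065. Discount each cash flow and weight by its year:
  t   CF        PV=CF/(1+0.065)^t    t·PV
  1        12.50        11.7371        11.7371
  2        12.50        11.0207        22.0415
  3        12.50        10.3481        31.0443
  4        12.50         9.7165        38.8662
  5        12.50         9.1235        45.6176
  6        12.50         8.5667        51.4001
  7        12.50         8.0438        56.3068
  8     1,012.50       611.7841     4,894.2726
  Σ                    680.3406     5,151.2861
Price P = Σ PV = 680.3406.
Macaulay duration = Σ(t·PV) / P = 5,151.2861 / 680.3406 = 7.57163 years.

7.572 years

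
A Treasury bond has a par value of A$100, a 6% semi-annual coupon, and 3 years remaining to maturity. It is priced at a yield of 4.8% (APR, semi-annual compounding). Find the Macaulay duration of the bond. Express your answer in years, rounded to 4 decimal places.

2.7939 years

Periodic yield y = 0.024. Discount each cash flow and weight by its period:
  t   CF        PV=CF/(1+0.024)^t    t·PV
  1         3.00         2.9297         2.9297
  2         3.00         2.8610         5.7220
  3         3.00         2.7940         8.3819
  4         3.00         2.7285        10.9139
  5         3.00         2.6645        13.3227
  6       103.00        89.3383       536.0296
  Σ                    103.3160       577.2998
Price P = Σ PV = 103.3160.
Macaulay duration = Σ(t·PV) / P = 577.2998 / 103.3160 = 5.58771 half-year periods.
In years: 5.58771 / 2 = 2.79386 years.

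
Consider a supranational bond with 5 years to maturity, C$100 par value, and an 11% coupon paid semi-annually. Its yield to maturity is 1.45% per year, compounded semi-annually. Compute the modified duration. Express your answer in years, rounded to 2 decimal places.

4.14 years

Periodic yield y = 0.00725. First find Macaulay duration:
  t   CF        PV=CF/(1+0.00725)^t    t·PV
  1         5.50         5.4604         5.4604
  2         5.50         5.4211        10.8422
  3         5.50         5.3821        16.1463
  4         5.50         5.3433        21.3734
  5         5.50         5.3049        26.5244
  6         5.50         5.2667        31.6002
  7         5.50         5.2288        36.6016
  8         5.50         5.1912        41.5293
  9         5.50         5.1538        46.3842
  10      105.50        98.1476       981.4760
  Σ                    145.8999     1,217.9380
P = 145.8999; Macaulay duration = 1,217.9380 / 145.8999 = 8.34776 half-year periods = 4.17388 years.
Modified duration = D_Mac / (1 + y) = 4.17388 / 1.00725 = 4.14384 years.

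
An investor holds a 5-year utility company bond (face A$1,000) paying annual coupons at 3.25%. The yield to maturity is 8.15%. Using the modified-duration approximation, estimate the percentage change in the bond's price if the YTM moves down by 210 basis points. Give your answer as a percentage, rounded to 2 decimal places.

+9.04%

Periodic yield y = 0.0815. Modified duration first:
  t   CF        PV=CF/(1+0.0815)^t    t·PV
  1        32.50        30.0509        30.0509
  2        32.50        27.7863        55.5725
  3        32.50        25.6923        77.0770
  4        32.50        23.7562        95.0249
  5     1,032.50       697.8425     3,489.2127
  Σ                    805.1282     3,746.9380
P = 805.1282; D_Mac = 4.65384 yrs; D_mod = 4.65384/(1+0.0815) = 4.30313 yrs.
ΔP/P ≈ -D_mod · Δy = -4.30313 × (-0.021) = +0.090366 = +9.0366%.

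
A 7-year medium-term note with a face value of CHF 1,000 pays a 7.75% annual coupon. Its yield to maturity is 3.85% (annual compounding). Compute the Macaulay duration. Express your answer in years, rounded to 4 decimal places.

5.8070 years

Periodic yield y = 0.0385. Discount each cash flow and weight by its year:
  t   CF        PV=CF/(1+0.0385)^t    t·PV
  1        77.50        74.6269        74.6269
  2        77.50        71.8602       143.7205
  3        77.50        69.1962       207.5886
  4        77.50        66.6309       266.5236
  5        77.50        64.1607       320.8036
  6        77.50        61.7821       370.6926
  7     1,077.50       827.1262     5,789.8833
  Σ                  1,235.3832     7,173.8391
Price P = Σ PV = 1,235.3832.
Macaulay duration = Σ(t·PV) / P = 7,173.8391 / 1,235.3832 = 5.80697 years.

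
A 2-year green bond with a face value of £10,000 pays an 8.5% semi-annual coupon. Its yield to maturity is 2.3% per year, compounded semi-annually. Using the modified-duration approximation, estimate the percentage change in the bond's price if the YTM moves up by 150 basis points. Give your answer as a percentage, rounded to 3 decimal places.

-2.800%

Periodic yield y = 0.0115. Modified duration first:
  t   CF        PV=CF/(1+0.0115)^t    t·PV
  1       425.00       420.1681       420.1681
  2       425.00       415.3911       830.7821
  3       425.00       410.6684     1,232.0052
  4    10,425.00     9,958.9262    39,835.7049
  Σ                 11,205.1537    42,318.6603
P = 11,205.1537; D_Mac = 3.77671 half-year periods = 1.88836 yrs; D_mod = 1.88836/(1+0.0115) = 1.86689 yrs.
ΔP/P ≈ -D_mod · Δy = -1.86689 × (+0.015) = -0.028003 = -2.8003%.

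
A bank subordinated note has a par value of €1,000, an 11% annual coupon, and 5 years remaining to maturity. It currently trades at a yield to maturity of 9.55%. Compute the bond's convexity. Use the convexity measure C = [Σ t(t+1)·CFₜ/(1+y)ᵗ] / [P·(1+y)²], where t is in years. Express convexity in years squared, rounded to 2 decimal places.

With y = 0.0955:
  t   CF        PV=CF/(1+0.0955)^t    t·PV        t(t+1)·PV
  1       110.00       100.4108       100.4108         200.8215
  2       110.00        91.6575       183.3150         549.9449
  3       110.00        83.6673       251.0018       1,004.0071
  4       110.00        76.3736       305.4943       1,527.4716
  5     1,110.00       703.4951     3,517.4754      21,104.8526
  Σ                  1,055.6042     4,357.6973      24,387.0978
P = 1,055.6042.
Convexity = Σ t(t+1)·PV / [P·(1+y)²] = 24,387.0978 / (1,055.6042 × 1.200120) = 19.25016.

19.25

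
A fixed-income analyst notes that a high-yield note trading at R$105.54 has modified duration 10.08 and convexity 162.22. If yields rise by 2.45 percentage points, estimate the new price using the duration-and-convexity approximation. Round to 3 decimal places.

Duration effect: -D_mod·Δy = -10.08 × (+0.0245) = -0.246960
Convexity effect: ½·C·(Δy)² = 0.5 × 162.22 × (0.0245)² = +0.0486862775
ΔP/P ≈ -0.246960 + 0.0486862775 = -0.1982737225
New price ≈ 105.54 × (1 - 0.1982737225) = 84.61419132735.

R$84.614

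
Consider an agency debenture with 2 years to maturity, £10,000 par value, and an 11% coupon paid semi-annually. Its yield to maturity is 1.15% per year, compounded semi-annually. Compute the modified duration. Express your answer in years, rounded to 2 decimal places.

1.85 years

Periodic yield y = 0.00575. First find Macaulay duration:
  t   CF        PV=CF/(1+0.00575)^t    t·PV
  1       550.00       546.8556       546.8556
  2       550.00       543.7291     1,087.4583
  3       550.00       540.6206     1,621.8617
  4    10,550.00    10,310.7984    41,243.1935
  Σ                 11,942.0037    44,499.3691
P = 11,942.0037; Macaulay duration = 44,499.3691 / 11,942.0037 = 3.72629 half-year periods = 1.86315 years.
Modified duration = D_Mac / (1 + y) = 1.86315 / 1.00575 = 1.85249 years.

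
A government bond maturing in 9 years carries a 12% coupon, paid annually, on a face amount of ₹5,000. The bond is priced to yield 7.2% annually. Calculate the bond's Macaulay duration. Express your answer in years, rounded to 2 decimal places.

Periodic yield y = 0.072. Discount each cash flow and weight by its year:
  t   CF        PV=CF/(1+0.072)^t    t·PV
  1       600.00       559.7015       559.7015
  2       600.00       522.1096     1,044.2192
  3       600.00       487.0425     1,461.1276
  4       600.00       454.3307     1,817.3229
  5       600.00       423.8160     2,119.0799
  6       600.00       395.3507     2,372.1043
  7       600.00       368.7973     2,581.5812
  8       600.00       344.0273     2,752.2188
  9     5,600.00     2,995.2630    26,957.3668
  Σ                  6,550.4387    41,664.7223
Price P = Σ PV = 6,550.4387.
Macaulay duration = Σ(t·PV) / P = 41,664.7223 / 6,550.4387 = 6.36060 years.

6.36 years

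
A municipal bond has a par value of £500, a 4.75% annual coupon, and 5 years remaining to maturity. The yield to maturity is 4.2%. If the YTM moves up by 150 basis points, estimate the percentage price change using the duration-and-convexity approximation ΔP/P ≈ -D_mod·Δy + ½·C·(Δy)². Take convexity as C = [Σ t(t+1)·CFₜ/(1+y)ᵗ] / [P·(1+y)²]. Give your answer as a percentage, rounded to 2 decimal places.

With y = 0.042:
  t   CF        PV=CF/(1+0.042)^t    t·PV        t(t+1)·PV
  1        23.75        22.7927        22.7927          45.5854
  2        23.75        21.8740        43.7480         131.2440
  3        23.75        20.9923        62.9770         251.9079
  4        23.75        20.1462        80.5847         402.9236
  5       523.75       426.3688     2,131.8441      12,791.0647
  Σ                    512.1740     2,341.9465      13,622.7256
P = 512.1740; D_Mac = 4.57256 yrs; D_mod = 4.38825 yrs; C = 24.49689.
Duration effect: -4.38825 × (+0.015) = -0.065824
Convexity effect: 0.5 × 24.49689 × (0.015)² = +0.0027559
ΔP/P ≈ -0.065824 + 0.0027559 = -0.063068 = -6.3068%.

-6.31%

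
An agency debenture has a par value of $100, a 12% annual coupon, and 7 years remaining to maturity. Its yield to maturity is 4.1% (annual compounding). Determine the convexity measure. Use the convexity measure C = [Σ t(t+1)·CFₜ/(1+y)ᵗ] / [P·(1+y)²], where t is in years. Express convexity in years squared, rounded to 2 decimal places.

36.64

With y = 0.041:
  t   CF        PV=CF/(1+0.041)^t    t·PV        t(t+1)·PV
  1        12.00        11.5274        11.5274          23.0548
  2        12.00        11.0734        22.1467          66.4402
  3        12.00        10.6372        31.9117         127.6469
  4        12.00        10.2183        40.8732         204.3658
  5        12.00         9.8158        49.0792         294.4753
  6        12.00         9.4292        56.5755         396.0282
  7       112.00        84.5401       591.7809       4,734.2473
  Σ                    147.2415       803.8946       5,846.2586
P = 147.2415.
Convexity = Σ t(t+1)·PV / [P·(1+y)²] = 5,846.2586 / (147.2415 × 1.083681) = 36.63923.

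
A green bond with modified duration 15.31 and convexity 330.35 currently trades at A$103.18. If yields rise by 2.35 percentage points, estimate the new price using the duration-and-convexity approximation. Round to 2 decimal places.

A$75.47

Duration effect: -D_mod·Δy = -15.31 × (+0.0235) = -0.359785
Convexity effect: ½·C·(Δy)² = 0.5 × 330.35 × (0.0235)² = +0.09121789375
ΔP/P ≈ -0.359785 + 0.09121789375 = -0.26856710625
New price ≈ 103.18 × (1 - 0.26856710625) = 75.469245977125.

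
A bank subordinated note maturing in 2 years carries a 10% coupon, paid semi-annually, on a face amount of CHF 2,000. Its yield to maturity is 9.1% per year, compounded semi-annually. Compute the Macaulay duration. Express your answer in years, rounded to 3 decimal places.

Periodic yield y = 0.0455. Discount each cash flow and weight by its period:
  t   CF        PV=CF/(1+0.0455)^t    t·PV
  1       100.00        95.6480        95.6480
  2       100.00        91.4854       182.9709
  3       100.00        87.5040       262.5120
  4     2,100.00     1,757.6126     7,030.4502
  Σ                  2,032.2500     7,571.5811
Price P = Σ PV = 2,032.2500.
Macaulay duration = Σ(t·PV) / P = 7,571.5811 / 2,032.2500 = 3.72571 half-year periods.
In years: 3.72571 / 2 = 1.86286 years.

1.863 years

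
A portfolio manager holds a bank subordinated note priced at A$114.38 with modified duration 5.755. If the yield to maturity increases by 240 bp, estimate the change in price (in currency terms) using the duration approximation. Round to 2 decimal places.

-A$15.80

Duration approximation: ΔP/P ≈ -D_mod · Δy = -5.755 × (+0.024) = -0.138120.
ΔP ≈ 114.38 × (-0.138120) = -15.7981656.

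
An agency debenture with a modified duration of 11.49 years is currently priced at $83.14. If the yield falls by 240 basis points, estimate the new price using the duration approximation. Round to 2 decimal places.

$106.07

Duration approximation: ΔP/P ≈ -D_mod · Δy = -11.49 × (-0.024) = +0.275760.
New price ≈ 83.14 × (1 + 0.275760) = 106.0666864.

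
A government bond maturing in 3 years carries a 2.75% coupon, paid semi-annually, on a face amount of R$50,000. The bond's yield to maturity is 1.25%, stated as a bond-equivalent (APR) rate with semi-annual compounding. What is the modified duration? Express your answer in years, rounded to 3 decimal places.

Periodic yield y = 0.00625. First find Macaulay duration:
  t   CF        PV=CF/(1+0.00625)^t    t·PV
  1       687.50       683.2298       683.2298
  2       687.50       678.9862     1,357.9723
  3       687.50       674.7688     2,024.3065
  4       687.50       670.5777     2,682.3109
  5       687.50       666.4127     3,332.0633
  6    50,687.50    48,827.6150   292,965.6898
  Σ                 52,201.5902   303,045.5727
P = 52,201.5902; Macaulay duration = 303,045.5727 / 52,201.5902 = 5.80529 half-year periods = 2.90265 years.
Modified duration = D_Mac / (1 + y) = 2.90265 / 1.00625 = 2.88462 years.

2.885 years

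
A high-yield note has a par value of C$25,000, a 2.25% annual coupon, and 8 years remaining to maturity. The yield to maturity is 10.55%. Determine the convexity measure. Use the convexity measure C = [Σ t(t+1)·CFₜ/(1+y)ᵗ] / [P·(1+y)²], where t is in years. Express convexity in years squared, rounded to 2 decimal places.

With y = 0.1055:
  t   CF        PV=CF/(1+0.1055)^t    t·PV        t(t+1)·PV
  1       562.50       508.8195       508.8195       1,017.6391
  2       562.50       460.2619       920.5238       2,761.5714
  3       562.50       416.3382     1,249.0147       4,996.0587
  4       562.50       376.6063     1,506.4251       7,532.1253
  5       562.50       340.6660     1,703.3300      10,219.9800
  6       562.50       308.1556     1,848.9335      12,942.5346
  7       562.50       278.7477     1,951.2339      15,609.8714
  8    25,562.50    11,458.6472    91,669.1780     825,022.6020
  Σ                 14,148.2425   101,357.4585     880,102.3825
P = 14,148.2425.
Convexity = Σ t(t+1)·PV / [P·(1+y)²] = 880,102.3825 / (14,148.2425 × 1.222130) = 50.89946.

50.90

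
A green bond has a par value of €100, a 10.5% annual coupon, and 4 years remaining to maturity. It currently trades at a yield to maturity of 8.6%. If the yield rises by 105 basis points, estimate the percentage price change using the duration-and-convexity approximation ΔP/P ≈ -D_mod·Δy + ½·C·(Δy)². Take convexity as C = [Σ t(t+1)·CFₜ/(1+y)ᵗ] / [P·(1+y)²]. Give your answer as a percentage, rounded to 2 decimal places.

-3.29%

With y = 0.086:
  t   CF        PV=CF/(1+0.086)^t    t·PV        t(t+1)·PV
  1        10.50         9.6685         9.6685          19.3370
  2        10.50         8.9029        17.8057          53.4172
  3        10.50         8.1978        24.5935          98.3742
  4       110.50        79.4407       317.7627       1,588.8137
  Σ                    106.2099       369.8305       1,759.9420
P = 106.2099; D_Mac = 3.48207 yrs; D_mod = 3.20633 yrs; C = 14.04992.
Duration effect: -3.20633 × (+0.0105) = -0.033666
Convexity effect: 0.5 × 14.04992 × (0.0105)² = +0.0007745
ΔP/P ≈ -0.033666 + 0.0007745 = -0.032892 = -3.2892%.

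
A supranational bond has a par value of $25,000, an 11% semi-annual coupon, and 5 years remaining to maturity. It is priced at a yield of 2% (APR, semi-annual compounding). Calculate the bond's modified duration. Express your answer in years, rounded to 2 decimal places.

Periodic yield y = 0.01. First find Macaulay duration:
  t   CF        PV=CF/(1+0.01)^t    t·PV
  1     1,375.00     1,361.3861     1,361.3861
  2     1,375.00     1,347.9071     2,695.8141
  3     1,375.00     1,334.5615     4,003.6844
  4     1,375.00     1,321.3480     5,285.3919
  5     1,375.00     1,308.2653     6,541.3266
  6     1,375.00     1,295.3122     7,771.8732
  7     1,375.00     1,282.4873     8,977.4113
  8     1,375.00     1,269.7894    10,158.3154
  9     1,375.00     1,257.2173    11,314.9553
  10   26,375.00    23,876.9434   238,769.4343
  Σ                 35,655.2176   296,879.5927
P = 35,655.2176; Macaulay duration = 296,879.5927 / 35,655.2176 = 8.32640 half-year periods = 4.16320 years.
Modified duration = D_Mac / (1 + y) = 4.16320 / 1.01 = 4.12198 years.

4.12 years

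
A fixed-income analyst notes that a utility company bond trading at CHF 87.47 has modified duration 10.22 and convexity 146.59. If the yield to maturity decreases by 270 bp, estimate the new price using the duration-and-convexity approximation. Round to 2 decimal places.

CHF 116.28

Duration effect: -D_mod·Δy = -10.22 × (-0.027) = +0.275940
Convexity effect: ½·C·(Δy)² = 0.5 × 146.59 × (-0.027)² = +0.053432055
ΔP/P ≈ +0.275940 + 0.053432055 = +0.329372055
New price ≈ 87.47 × (1 + 0.329372055) = 116.28017365085.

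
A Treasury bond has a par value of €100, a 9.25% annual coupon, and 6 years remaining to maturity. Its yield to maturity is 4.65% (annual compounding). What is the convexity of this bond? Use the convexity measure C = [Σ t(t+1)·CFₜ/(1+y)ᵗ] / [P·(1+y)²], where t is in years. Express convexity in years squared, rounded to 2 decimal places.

29.80

With y = 0.0465:
  t   CF        PV=CF/(1+0.0465)^t    t·PV        t(t+1)·PV
  1         9.25         8.8390         8.8390          17.6780
  2         9.25         8.4462        16.8925          50.6774
  3         9.25         8.0709        24.2128          96.8513
  4         9.25         7.7123        30.8493         154.2463
  5         9.25         7.3696        36.8481         221.0888
  6       109.25        83.1737       499.0422       3,493.2956
  Σ                    123.6118       616.6839       4,033.8374
P = 123.6118.
Convexity = Σ t(t+1)·PV / [P·(1+y)²] = 4,033.8374 / (123.6118 × 1.095162) = 29.79751.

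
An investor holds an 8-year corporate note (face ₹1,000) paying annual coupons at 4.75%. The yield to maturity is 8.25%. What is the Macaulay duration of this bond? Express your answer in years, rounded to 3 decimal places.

Periodic yield y = 0.0825. Discount each cash flow and weight by its year:
  t   CF        PV=CF/(1+0.0825)^t    t·PV
  1        47.50        43.8799        43.8799
  2        47.50        40.5357        81.0714
  3        47.50        37.4464       112.3392
  4        47.50        34.5925       138.3700
  5        47.50        31.9561       159.7806
  6        47.50        29.5207       177.1240
  7        47.50        27.2708       190.8958
  8     1,047.50       555.5598     4,444.4782
  Σ                    800.7619     5,347.9391
Price P = Σ PV = 800.7619.
Macaulay duration = Σ(t·PV) / P = 5,347.9391 / 800.7619 = 6.67856 years.

6.679 years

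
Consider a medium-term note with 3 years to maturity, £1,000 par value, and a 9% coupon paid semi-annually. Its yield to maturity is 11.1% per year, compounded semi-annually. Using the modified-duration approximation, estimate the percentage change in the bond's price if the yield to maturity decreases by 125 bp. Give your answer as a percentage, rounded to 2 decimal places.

+3.18%

Periodic yield y = 0.0555. Modified duration first:
  t   CF        PV=CF/(1+0.0555)^t    t·PV
  1        45.00        42.6338        42.6338
  2        45.00        40.3921        80.7841
  3        45.00        38.2682       114.8045
  4        45.00        36.2560       145.0239
  5        45.00        34.3496       171.7479
  6     1,045.00       755.7304     4,534.3821
  Σ                    947.6300     5,089.3763
P = 947.6300; D_Mac = 5.37064 half-year periods = 2.68532 yrs; D_mod = 2.68532/(1+0.0555) = 2.54412 yrs.
ΔP/P ≈ -D_mod · Δy = -2.54412 × (-0.0125) = +0.031801 = +3.1801%.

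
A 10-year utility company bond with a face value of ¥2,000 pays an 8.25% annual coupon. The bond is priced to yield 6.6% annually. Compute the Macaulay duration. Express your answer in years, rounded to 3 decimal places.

7.348 years

Periodic yield y = 0.066. Discount each cash flow and weight by its year:
  t   CF        PV=CF/(1+0.066)^t    t·PV
  1       165.00       154.7842       154.7842
  2       165.00       145.2010       290.4020
  3       165.00       136.2110       408.6331
  4       165.00       127.7777       511.1109
  5       165.00       119.8665       599.3326
  6       165.00       112.4451       674.6709
  7       165.00       105.4833       738.3828
  8       165.00        98.9524       791.6192
  9       165.00        92.8259       835.4330
  10    2,165.00     1,142.5780    11,425.7799
  Σ                  2,236.1252    16,430.1485
Price P = Σ PV = 2,236.1252.
Macaulay duration = Σ(t·PV) / P = 16,430.1485 / 2,236.1252 = 7.34760 years.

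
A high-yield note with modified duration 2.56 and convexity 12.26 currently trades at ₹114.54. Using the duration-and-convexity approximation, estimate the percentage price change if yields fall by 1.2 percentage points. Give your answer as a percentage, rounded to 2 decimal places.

+3.16%

Duration effect: -D_mod·Δy = -2.56 × (-0.012) = +0.030720
Convexity effect: ½·C·(Δy)² = 0.5 × 12.26 × (-0.012)² = +0.00088272
ΔP/P ≈ +0.030720 + 0.00088272 = +0.03160272
= +3.160272%.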